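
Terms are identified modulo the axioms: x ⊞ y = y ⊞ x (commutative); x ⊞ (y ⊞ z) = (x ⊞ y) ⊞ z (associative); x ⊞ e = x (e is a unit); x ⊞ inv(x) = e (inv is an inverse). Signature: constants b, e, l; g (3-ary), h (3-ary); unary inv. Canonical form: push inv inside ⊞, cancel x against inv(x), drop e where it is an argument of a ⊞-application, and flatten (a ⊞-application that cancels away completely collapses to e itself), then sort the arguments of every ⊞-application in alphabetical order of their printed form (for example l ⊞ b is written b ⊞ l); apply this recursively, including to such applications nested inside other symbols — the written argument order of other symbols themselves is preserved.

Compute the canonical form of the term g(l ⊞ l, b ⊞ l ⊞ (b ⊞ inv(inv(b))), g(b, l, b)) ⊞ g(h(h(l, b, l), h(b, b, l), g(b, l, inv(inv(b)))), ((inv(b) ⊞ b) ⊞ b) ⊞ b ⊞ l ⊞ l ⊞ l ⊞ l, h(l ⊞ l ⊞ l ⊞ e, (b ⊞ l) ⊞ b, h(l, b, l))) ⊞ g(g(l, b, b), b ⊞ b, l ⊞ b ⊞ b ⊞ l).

Push inv inside:  distribute inv over ⊞ and collapse double inv
Collect terms:  g(l ⊞ l, b ⊞ b ⊞ b ⊞ l, g(b, l, b)) ⊞ g(h(h(l, b, l), h(b, b, l), g(b, l, b)), b ⊞ b ⊞ l ⊞ l ⊞ l ⊞ l, h(l ⊞ l ⊞ l, b ⊞ b ⊞ l, h(l, b, l))) ⊞ g(g(l, b, b), b ⊞ b, b ⊞ b ⊞ l ⊞ l)
Order the arguments:  g(g(l, b, b), b ⊞ b, b ⊞ b ⊞ l ⊞ l) ⊞ g(h(h(l, b, l), h(b, b, l), g(b, l, b)), b ⊞ b ⊞ l ⊞ l ⊞ l ⊞ l, h(l ⊞ l ⊞ l, b ⊞ b ⊞ l, h(l, b, l))) ⊞ g(l ⊞ l, b ⊞ b ⊞ b ⊞ l, g(b, l, b))

Answer: g(g(l, b, b), b ⊞ b, b ⊞ b ⊞ l ⊞ l) ⊞ g(h(h(l, b, l), h(b, b, l), g(b, l, b)), b ⊞ b ⊞ l ⊞ l ⊞ l ⊞ l, h(l ⊞ l ⊞ l, b ⊞ b ⊞ l, h(l, b, l))) ⊞ g(l ⊞ l, b ⊞ b ⊞ b ⊞ l, g(b, l, b))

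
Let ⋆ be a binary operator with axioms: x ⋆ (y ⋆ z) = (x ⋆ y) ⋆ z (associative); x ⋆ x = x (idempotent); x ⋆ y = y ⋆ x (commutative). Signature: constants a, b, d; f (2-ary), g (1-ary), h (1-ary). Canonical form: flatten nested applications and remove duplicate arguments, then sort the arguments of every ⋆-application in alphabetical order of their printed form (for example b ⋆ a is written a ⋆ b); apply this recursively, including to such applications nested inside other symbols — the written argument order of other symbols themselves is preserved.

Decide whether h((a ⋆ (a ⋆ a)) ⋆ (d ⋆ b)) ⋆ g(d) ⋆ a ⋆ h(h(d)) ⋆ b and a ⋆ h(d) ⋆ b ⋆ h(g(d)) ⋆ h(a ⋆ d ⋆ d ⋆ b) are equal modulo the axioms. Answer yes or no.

Left:  h((a ⋆ (a ⋆ a)) ⋆ (d ⋆ b)) ⋆ g(d) ⋆ a ⋆ h(h(d)) ⋆ b
  Simplify inside:  h((a ⋆ (a ⋆ a)) ⋆ (d ⋆ b))  →  h(a ⋆ b ⋆ d)
  Sort:  a ⋆ b ⋆ g(d) ⋆ h(a ⋆ b ⋆ d) ⋆ h(h(d))
Right:  a ⋆ h(d) ⋆ b ⋆ h(g(d)) ⋆ h(a ⋆ d ⋆ d ⋆ b)
  Inside:  h(a ⋆ d ⋆ d ⋆ b)  →  h(a ⋆ b ⋆ d)
  Sort:  a ⋆ b ⋆ h(a ⋆ b ⋆ d) ⋆ h(d) ⋆ h(g(d))

Answer: no — a ⋆ b ⋆ g(d) ⋆ h(a ⋆ b ⋆ d) ⋆ h(h(d)) vs a ⋆ b ⋆ h(a ⋆ b ⋆ d) ⋆ h(d) ⋆ h(g(d))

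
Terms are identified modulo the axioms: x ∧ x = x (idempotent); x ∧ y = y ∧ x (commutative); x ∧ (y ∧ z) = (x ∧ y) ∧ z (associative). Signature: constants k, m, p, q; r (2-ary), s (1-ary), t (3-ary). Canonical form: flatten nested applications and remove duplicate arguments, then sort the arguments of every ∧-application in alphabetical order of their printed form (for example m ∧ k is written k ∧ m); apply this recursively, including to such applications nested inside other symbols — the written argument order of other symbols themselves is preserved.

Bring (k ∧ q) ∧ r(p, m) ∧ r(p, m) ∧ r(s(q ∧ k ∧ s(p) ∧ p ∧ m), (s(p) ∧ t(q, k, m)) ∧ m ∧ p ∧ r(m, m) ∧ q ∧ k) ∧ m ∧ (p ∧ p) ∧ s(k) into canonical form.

Flatten:  k ∧ q ∧ r(p, m) ∧ r(p, m) ∧ r(s(q ∧ k ∧ s(p) ∧ p ∧ m), (s(p) ∧ t(q, k, m)) ∧ m ∧ p ∧ r(m, m) ∧ q ∧ k) ∧ m ∧ p ∧ p ∧ s(k)
Canonicalize subterm:  r(s(q ∧ k ∧ s(p) ∧ p ∧ m), (s(p) ∧ t(q, k, m)) ∧ m ∧ p ∧ r(m, m) ∧ q ∧ k)  →  r(s(k ∧ m ∧ p ∧ q ∧ s(p)), k ∧ m ∧ p ∧ q ∧ r(m, m) ∧ s(p) ∧ t(q, k, m))
Drop duplicates:  drop duplicate r(p, m), p
Order the arguments:  k ∧ m ∧ p ∧ q ∧ r(p, m) ∧ r(s(k ∧ m ∧ p ∧ q ∧ s(p)), k ∧ m ∧ p ∧ q ∧ r(m, m) ∧ s(p) ∧ t(q, k, m)) ∧ s(k)

Answer: k ∧ m ∧ p ∧ q ∧ r(p, m) ∧ r(s(k ∧ m ∧ p ∧ q ∧ s(p)), k ∧ m ∧ p ∧ q ∧ r(m, m) ∧ s(p) ∧ t(q, k, m)) ∧ s(k)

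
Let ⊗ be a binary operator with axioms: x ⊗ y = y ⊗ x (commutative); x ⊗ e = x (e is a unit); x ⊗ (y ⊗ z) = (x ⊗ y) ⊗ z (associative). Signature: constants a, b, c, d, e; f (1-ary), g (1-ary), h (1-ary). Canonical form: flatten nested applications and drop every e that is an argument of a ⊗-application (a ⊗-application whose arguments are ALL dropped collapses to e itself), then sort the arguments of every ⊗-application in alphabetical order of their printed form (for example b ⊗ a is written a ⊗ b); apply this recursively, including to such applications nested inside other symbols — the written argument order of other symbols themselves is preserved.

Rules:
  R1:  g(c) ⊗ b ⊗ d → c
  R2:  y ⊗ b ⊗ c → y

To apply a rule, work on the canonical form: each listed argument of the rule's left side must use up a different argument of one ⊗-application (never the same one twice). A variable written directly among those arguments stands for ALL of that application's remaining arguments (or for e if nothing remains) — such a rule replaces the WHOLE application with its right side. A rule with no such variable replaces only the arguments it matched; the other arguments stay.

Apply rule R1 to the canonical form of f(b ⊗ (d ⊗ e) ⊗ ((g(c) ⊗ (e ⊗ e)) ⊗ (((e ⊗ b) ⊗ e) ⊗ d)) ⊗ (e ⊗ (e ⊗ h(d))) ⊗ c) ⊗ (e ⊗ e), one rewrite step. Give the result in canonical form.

Answer: f(b ⊗ c ⊗ c ⊗ d ⊗ h(d))

Derivation:
Canonical form:  f(b ⊗ b ⊗ c ⊗ d ⊗ d ⊗ g(c) ⊗ h(d))
Match R1:  consume b, d, g(c)
Giving:  f(b ⊗ c ⊗ c ⊗ d ⊗ h(d))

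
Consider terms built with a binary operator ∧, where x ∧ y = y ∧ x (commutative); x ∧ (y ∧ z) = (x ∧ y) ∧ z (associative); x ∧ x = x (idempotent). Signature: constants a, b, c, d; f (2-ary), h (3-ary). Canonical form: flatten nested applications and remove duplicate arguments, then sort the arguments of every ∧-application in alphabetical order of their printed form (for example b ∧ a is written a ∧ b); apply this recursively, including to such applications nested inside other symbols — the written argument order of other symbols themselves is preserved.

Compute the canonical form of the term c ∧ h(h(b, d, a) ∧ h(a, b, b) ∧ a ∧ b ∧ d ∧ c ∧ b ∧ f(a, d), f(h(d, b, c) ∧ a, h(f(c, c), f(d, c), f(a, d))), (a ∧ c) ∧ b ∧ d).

Answer: c ∧ h(a ∧ b ∧ c ∧ d ∧ f(a, d) ∧ h(a, b, b) ∧ h(b, d, a), f(a ∧ h(d, b, c), h(f(c, c), f(d, c), f(a, d))), a ∧ b ∧ c ∧ d)

Derivation:
Canonicalize subterm:  h(h(b, d, a) ∧ h(a, b, b) ∧ a ∧ b ∧ d ∧ c ∧ b ∧ f(a, d), f(h(d, b, c) ∧ a, h(f(c, c), f(d, c), f(a, d))), (a ∧ c) ∧ b ∧ d)  →  h(a ∧ b ∧ c ∧ d ∧ f(a, d) ∧ h(a, b, b) ∧ h(b, d, a), f(a ∧ h(d, b, c), h(f(c, c), f(d, c), f(a, d))), a ∧ b ∧ c ∧ d)
Order the arguments:  c ∧ h(a ∧ b ∧ c ∧ d ∧ f(a, d) ∧ h(a, b, b) ∧ h(b, d, a), f(a ∧ h(d, b, c), h(f(c, c), f(d, c), f(a, d))), a ∧ b ∧ c ∧ d)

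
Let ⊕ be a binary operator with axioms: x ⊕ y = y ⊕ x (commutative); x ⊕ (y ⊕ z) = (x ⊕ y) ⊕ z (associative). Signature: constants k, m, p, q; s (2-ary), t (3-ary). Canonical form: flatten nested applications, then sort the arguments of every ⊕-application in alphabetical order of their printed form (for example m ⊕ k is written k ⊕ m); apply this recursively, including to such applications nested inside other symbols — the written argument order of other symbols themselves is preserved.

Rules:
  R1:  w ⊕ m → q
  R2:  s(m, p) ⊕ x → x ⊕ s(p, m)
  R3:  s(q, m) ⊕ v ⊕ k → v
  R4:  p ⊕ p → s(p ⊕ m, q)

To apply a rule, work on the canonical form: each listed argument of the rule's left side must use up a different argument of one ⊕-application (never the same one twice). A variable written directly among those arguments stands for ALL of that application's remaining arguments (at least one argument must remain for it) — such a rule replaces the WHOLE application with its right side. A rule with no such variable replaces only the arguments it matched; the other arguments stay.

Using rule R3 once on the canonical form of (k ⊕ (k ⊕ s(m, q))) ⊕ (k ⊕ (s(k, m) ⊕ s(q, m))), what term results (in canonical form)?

Canonical form:  k ⊕ k ⊕ k ⊕ s(k, m) ⊕ s(m, q) ⊕ s(q, m)
Match R3:  consume k, s(q, m);  v := k ⊕ k ⊕ s(k, m) ⊕ s(m, q)
Every leftover argument binds to the variable; the entire application is replaced.
New term:  k ⊕ k ⊕ s(k, m) ⊕ s(m, q)

Answer: k ⊕ k ⊕ s(k, m) ⊕ s(m, q)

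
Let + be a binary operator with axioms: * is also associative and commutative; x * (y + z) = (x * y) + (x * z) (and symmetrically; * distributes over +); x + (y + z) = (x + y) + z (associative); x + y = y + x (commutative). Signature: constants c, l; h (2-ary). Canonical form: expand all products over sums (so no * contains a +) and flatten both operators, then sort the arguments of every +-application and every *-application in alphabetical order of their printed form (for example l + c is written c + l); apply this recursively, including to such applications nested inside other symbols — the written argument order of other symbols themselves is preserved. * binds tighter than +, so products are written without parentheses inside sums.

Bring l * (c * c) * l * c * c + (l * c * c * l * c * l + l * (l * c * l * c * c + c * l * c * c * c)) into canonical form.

Expand:  c * c * c * c * l * l + c * c * c * l * l * l + c * c * c * l * l * l + c * c * c * c * l * l
Order the arguments:  c * c * c * c * l * l + c * c * c * c * l * l + c * c * c * l * l * l + c * c * c * l * l * l

Answer: c * c * c * c * l * l + c * c * c * c * l * l + c * c * c * l * l * l + c * c * c * l * l * l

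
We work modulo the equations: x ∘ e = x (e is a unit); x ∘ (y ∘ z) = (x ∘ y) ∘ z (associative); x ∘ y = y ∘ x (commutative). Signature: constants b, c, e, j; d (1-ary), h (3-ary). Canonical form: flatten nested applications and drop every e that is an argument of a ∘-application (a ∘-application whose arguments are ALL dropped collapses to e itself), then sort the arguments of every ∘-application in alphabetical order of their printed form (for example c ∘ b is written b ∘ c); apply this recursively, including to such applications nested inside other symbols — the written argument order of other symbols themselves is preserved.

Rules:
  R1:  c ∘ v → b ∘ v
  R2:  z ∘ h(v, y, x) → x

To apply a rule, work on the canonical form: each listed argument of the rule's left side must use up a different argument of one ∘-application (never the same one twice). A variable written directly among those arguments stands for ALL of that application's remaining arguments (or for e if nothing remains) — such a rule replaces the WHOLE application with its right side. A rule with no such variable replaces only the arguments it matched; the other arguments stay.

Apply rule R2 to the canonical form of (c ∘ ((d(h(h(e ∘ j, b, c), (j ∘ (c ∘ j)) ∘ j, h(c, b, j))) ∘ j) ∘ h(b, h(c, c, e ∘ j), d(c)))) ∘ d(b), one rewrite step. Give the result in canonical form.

Answer: d(c)

Derivation:
Canonical form:  c ∘ d(b) ∘ d(h(h(j, b, c), c ∘ j ∘ j ∘ j, h(c, b, j))) ∘ h(b, h(c, c, j), d(c)) ∘ j
Match R2:  consume h(b, h(c, c, j), d(c));  v := b, x := d(c), y := h(c, c, j), z := c ∘ d(b) ∘ d(h(h(j, b, c), c ∘ j ∘ j ∘ j, h(c, b, j))) ∘ j
Every leftover argument binds to the variable; the entire application is replaced.
New term:  d(c)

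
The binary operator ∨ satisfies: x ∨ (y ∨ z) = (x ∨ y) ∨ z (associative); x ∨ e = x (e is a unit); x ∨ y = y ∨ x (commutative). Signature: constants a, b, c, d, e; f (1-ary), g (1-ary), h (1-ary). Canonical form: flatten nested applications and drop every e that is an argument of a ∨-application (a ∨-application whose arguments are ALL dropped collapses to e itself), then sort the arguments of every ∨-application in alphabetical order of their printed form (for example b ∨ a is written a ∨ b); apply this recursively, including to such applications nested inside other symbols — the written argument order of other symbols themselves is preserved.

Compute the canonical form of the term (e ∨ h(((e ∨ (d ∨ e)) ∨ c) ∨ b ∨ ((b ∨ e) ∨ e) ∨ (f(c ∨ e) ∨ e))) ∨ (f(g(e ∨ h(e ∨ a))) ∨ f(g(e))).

Answer: f(g(e)) ∨ f(g(h(a))) ∨ h(b ∨ b ∨ c ∨ d ∨ f(c))

Derivation:
Flatten:  e ∨ h(((e ∨ (d ∨ e)) ∨ c) ∨ b ∨ ((b ∨ e) ∨ e) ∨ (f(c ∨ e) ∨ e)) ∨ f(g(e ∨ h(e ∨ a))) ∨ f(g(e))
Canonicalize subterm:  h(((e ∨ (d ∨ e)) ∨ c) ∨ b ∨ ((b ∨ e) ∨ e) ∨ (f(c ∨ e) ∨ e))  →  h(b ∨ b ∨ c ∨ d ∨ f(c))
Canonicalize subterm:  f(g(e ∨ h(e ∨ a)))  →  f(g(h(a)))
Units out:  drop e
Sort arguments:  f(g(e)) ∨ f(g(h(a))) ∨ h(b ∨ b ∨ c ∨ d ∨ f(c))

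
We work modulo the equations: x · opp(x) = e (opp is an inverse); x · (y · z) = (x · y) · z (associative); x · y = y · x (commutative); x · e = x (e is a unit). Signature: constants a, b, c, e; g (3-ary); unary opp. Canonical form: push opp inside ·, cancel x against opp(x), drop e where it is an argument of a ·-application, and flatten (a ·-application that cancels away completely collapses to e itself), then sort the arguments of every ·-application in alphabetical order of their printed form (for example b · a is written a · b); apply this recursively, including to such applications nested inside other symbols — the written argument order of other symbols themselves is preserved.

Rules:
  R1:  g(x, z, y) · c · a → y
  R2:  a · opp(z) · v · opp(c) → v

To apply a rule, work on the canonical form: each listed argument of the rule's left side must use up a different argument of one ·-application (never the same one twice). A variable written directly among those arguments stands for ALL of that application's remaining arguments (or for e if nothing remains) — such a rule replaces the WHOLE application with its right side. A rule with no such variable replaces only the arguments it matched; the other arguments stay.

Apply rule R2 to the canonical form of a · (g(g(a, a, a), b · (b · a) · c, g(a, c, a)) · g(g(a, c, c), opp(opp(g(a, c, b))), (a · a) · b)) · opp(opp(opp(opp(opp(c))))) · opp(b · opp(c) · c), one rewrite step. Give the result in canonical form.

Answer: g(g(a, a, a), a · b · b · c, g(a, c, a)) · g(g(a, c, c), g(a, c, b), a · a · b)

Derivation:
Canonical form:  a · g(g(a, a, a), a · b · b · c, g(a, c, a)) · g(g(a, c, c), g(a, c, b), a · a · b) · opp(b) · opp(c)
Apply R2:  consuming a, opp(b), opp(c);  v := g(g(a, a, a), a · b · b · c, g(a, c, a)) · g(g(a, c, c), g(a, c, b), a · a · b), z := b
Every leftover argument binds to the variable; the entire application is replaced.
New term:  g(g(a, a, a), a · b · b · c, g(a, c, a)) · g(g(a, c, c), g(a, c, b), a · a · b)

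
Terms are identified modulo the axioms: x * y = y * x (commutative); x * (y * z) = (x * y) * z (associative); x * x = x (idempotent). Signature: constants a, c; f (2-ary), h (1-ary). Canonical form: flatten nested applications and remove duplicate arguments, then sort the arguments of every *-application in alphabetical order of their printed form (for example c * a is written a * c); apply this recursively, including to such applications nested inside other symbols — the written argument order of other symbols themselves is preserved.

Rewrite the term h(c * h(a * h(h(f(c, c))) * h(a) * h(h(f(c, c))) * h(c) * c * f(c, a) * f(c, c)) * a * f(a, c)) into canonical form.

Focus inside:  c * h(a * h(h(f(c, c))) * h(a) * h(h(f(c, c))) * h(c) * c * f(c, a) * f(c, c)) * a * f(a, c)
Inside:  h(a * h(h(f(c, c))) * h(a) * h(h(f(c, c))) * h(c) * c * f(c, a) * f(c, c))  →  h(a * c * f(c, a) * f(c, c) * h(a) * h(c) * h(h(f(c, c))))
Sort:  a * c * f(a, c) * h(a * c * f(c, a) * f(c, c) * h(a) * h(c) * h(h(f(c, c))))
Rebuild:  h(a * c * f(a, c) * h(a * c * f(c, a) * f(c, c) * h(a) * h(c) * h(h(f(c, c)))))

Answer: h(a * c * f(a, c) * h(a * c * f(c, a) * f(c, c) * h(a) * h(c) * h(h(f(c, c)))))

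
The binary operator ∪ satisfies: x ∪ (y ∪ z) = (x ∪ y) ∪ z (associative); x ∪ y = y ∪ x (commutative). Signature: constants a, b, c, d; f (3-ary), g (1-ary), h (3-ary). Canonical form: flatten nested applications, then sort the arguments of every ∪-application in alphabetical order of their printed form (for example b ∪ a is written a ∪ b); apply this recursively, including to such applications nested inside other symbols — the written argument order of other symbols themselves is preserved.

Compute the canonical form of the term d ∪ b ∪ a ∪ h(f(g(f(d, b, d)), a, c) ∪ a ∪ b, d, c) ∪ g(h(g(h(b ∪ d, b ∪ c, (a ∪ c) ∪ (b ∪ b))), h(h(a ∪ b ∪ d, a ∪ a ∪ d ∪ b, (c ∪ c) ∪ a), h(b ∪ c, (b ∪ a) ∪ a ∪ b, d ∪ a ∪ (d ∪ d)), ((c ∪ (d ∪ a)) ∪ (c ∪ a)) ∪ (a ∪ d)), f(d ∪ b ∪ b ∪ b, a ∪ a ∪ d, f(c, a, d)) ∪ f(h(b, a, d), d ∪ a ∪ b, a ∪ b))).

Answer: a ∪ b ∪ d ∪ g(h(g(h(b ∪ d, b ∪ c, a ∪ b ∪ b ∪ c)), h(h(a ∪ b ∪ d, a ∪ a ∪ b ∪ d, a ∪ c ∪ c), h(b ∪ c, a ∪ a ∪ b ∪ b, a ∪ d ∪ d ∪ d), a ∪ a ∪ a ∪ c ∪ c ∪ d ∪ d), f(b ∪ b ∪ b ∪ d, a ∪ a ∪ d, f(c, a, d)) ∪ f(h(b, a, d), a ∪ b ∪ d, a ∪ b))) ∪ h(a ∪ b ∪ f(g(f(d, b, d)), a, c), d, c)

Derivation:
Simplify inside:  h(f(g(f(d, b, d)), a, c) ∪ a ∪ b, d, c)  →  h(a ∪ b ∪ f(g(f(d, b, d)), a, c), d, c)
Inside:  g(h(g(h(b ∪ d, b ∪ c, (a ∪ c) ∪ (b ∪ b))), h(h(a ∪ b ∪ d, a ∪ a ∪ d ∪ b, (c ∪ c) ∪ a), h(b ∪ c, (b ∪ a) ∪ a ∪ b, d ∪ a ∪ (d ∪ d)), ((c ∪ (d ∪ a)) ∪ (c ∪ a)) ∪ (a ∪ d)), f(d ∪ b ∪ b ∪ b, a ∪ a ∪ d, f(c, a, d)) ∪ f(h(b, a, d), d ∪ a ∪ b, a ∪ b)))  →  g(h(g(h(b ∪ d, b ∪ c, a ∪ b ∪ b ∪ c)), h(h(a ∪ b ∪ d, a ∪ a ∪ b ∪ d, a ∪ c ∪ c), h(b ∪ c, a ∪ a ∪ b ∪ b, a ∪ d ∪ d ∪ d), a ∪ a ∪ a ∪ c ∪ c ∪ d ∪ d), f(b ∪ b ∪ b ∪ d, a ∪ a ∪ d, f(c, a, d)) ∪ f(h(b, a, d), a ∪ b ∪ d, a ∪ b)))
Sort:  a ∪ b ∪ d ∪ g(h(g(h(b ∪ d, b ∪ c, a ∪ b ∪ b ∪ c)), h(h(a ∪ b ∪ d, a ∪ a ∪ b ∪ d, a ∪ c ∪ c), h(b ∪ c, a ∪ a ∪ b ∪ b, a ∪ d ∪ d ∪ d), a ∪ a ∪ a ∪ c ∪ c ∪ d ∪ d), f(b ∪ b ∪ b ∪ d, a ∪ a ∪ d, f(c, a, d)) ∪ f(h(b, a, d), a ∪ b ∪ d, a ∪ b))) ∪ h(a ∪ b ∪ f(g(f(d, b, d)), a, c), d, c)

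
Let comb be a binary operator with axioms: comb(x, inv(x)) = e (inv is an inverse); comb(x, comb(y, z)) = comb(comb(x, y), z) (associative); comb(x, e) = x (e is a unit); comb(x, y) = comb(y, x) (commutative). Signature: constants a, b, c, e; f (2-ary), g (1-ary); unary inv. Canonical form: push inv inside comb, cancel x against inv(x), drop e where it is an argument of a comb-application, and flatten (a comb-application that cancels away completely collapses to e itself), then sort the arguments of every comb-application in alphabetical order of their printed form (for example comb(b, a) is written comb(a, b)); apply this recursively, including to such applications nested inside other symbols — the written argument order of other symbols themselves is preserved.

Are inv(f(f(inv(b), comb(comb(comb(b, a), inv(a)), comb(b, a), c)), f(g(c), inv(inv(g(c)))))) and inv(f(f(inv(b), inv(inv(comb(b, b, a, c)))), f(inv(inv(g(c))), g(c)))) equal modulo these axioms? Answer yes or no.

Left:  inv(f(f(inv(b), comb(comb(comb(b, a), inv(a)), comb(b, a), c)), f(g(c), inv(inv(g(c))))))
  Push inv inside:  distribute inv over comb and collapse double inv
  Collect:  inv(f(f(inv(b), comb(a, b, b, c)), f(g(c), g(c))))
Right:  inv(f(f(inv(b), inv(inv(comb(b, b, a, c)))), f(inv(inv(g(c))), g(c))))
  Push inv inside:  distribute inv over comb and collapse double inv
  Combine occurrences:  inv(f(f(inv(b), comb(a, b, b, c)), f(g(c), g(c))))

Answer: yes — both canonical forms are inv(f(f(inv(b), comb(a, b, b, c)), f(g(c), g(c))))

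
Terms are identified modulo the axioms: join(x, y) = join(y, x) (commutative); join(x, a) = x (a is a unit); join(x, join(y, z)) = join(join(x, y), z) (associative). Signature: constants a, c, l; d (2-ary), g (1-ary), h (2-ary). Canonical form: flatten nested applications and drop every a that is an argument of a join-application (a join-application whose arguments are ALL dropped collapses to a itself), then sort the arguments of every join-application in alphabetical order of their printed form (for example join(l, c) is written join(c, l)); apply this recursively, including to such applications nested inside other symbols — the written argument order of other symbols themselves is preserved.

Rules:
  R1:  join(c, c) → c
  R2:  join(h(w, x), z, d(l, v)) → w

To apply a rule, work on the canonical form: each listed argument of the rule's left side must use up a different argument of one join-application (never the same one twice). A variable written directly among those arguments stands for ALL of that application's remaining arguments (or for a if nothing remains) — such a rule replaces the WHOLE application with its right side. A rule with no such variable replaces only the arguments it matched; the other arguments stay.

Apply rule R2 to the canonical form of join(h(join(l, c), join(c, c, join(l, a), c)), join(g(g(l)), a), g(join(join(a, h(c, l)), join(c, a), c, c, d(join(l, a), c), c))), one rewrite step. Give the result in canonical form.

Canonical form:  join(g(g(l)), g(join(c, c, c, c, d(l, c), h(c, l))), h(join(c, l), join(c, c, c, l)))
Match R2:  consume d(l, c), h(c, l);  v := c, w := c, x := l, z := join(c, c, c, c)
Every leftover argument binds to the variable; the entire application is replaced.
Result:  join(g(c), g(g(l)), h(join(c, l), join(c, c, c, l)))

Answer: join(g(c), g(g(l)), h(join(c, l), join(c, c, c, l)))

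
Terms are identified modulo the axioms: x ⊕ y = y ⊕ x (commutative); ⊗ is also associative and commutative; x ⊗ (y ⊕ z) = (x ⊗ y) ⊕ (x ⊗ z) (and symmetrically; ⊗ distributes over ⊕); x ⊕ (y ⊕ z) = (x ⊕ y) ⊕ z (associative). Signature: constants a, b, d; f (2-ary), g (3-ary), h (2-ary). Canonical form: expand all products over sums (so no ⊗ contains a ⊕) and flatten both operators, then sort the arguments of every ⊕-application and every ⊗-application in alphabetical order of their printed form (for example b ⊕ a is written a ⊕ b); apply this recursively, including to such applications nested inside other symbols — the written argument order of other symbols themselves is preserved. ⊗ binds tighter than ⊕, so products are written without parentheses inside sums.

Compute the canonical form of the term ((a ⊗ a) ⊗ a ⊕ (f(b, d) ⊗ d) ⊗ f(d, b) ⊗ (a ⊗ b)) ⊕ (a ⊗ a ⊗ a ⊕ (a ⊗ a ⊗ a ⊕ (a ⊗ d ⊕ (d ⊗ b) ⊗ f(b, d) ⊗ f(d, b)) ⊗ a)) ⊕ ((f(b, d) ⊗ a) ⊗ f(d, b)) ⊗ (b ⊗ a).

Answer: a ⊗ a ⊗ a ⊕ a ⊗ a ⊗ a ⊕ a ⊗ a ⊗ a ⊕ a ⊗ a ⊗ b ⊗ f(b, d) ⊗ f(d, b) ⊕ a ⊗ a ⊗ d ⊕ a ⊗ b ⊗ d ⊗ f(b, d) ⊗ f(d, b) ⊕ a ⊗ b ⊗ d ⊗ f(b, d) ⊗ f(d, b)

Derivation:
Distribute:  a ⊗ a ⊗ a ⊕ a ⊗ b ⊗ d ⊗ f(b, d) ⊗ f(d, b) ⊕ a ⊗ a ⊗ a ⊕ a ⊗ a ⊗ a ⊕ a ⊗ a ⊗ d ⊕ a ⊗ b ⊗ d ⊗ f(b, d) ⊗ f(d, b) ⊕ a ⊗ a ⊗ b ⊗ f(b, d) ⊗ f(d, b)
Sort:  a ⊗ a ⊗ a ⊕ a ⊗ a ⊗ a ⊕ a ⊗ a ⊗ a ⊕ a ⊗ a ⊗ b ⊗ f(b, d) ⊗ f(d, b) ⊕ a ⊗ a ⊗ d ⊕ a ⊗ b ⊗ d ⊗ f(b, d) ⊗ f(d, b) ⊕ a ⊗ b ⊗ d ⊗ f(b, d) ⊗ f(d, b)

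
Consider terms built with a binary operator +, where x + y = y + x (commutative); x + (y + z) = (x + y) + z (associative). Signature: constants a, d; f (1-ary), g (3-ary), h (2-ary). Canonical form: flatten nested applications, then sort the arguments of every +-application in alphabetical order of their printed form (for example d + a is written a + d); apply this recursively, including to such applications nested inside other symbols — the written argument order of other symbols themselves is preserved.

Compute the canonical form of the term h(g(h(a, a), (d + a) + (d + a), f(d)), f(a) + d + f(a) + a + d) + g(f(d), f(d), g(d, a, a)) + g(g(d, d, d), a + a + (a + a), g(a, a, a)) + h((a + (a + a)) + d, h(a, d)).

Answer: g(f(d), f(d), g(d, a, a)) + g(g(d, d, d), a + a + a + a, g(a, a, a)) + h(a + a + a + d, h(a, d)) + h(g(h(a, a), a + a + d + d, f(d)), a + d + d + f(a) + f(a))

Derivation:
Simplify inside:  h(g(h(a, a), (d + a) + (d + a), f(d)), f(a) + d + f(a) + a + d)  →  h(g(h(a, a), a + a + d + d, f(d)), a + d + d + f(a) + f(a))
Simplify inside:  g(g(d, d, d), a + a + (a + a), g(a, a, a))  →  g(g(d, d, d), a + a + a + a, g(a, a, a))
Inside:  h((a + (a + a)) + d, h(a, d))  →  h(a + a + a + d, h(a, d))
Sort:  g(f(d), f(d), g(d, a, a)) + g(g(d, d, d), a + a + a + a, g(a, a, a)) + h(a + a + a + d, h(a, d)) + h(g(h(a, a), a + a + d + d, f(d)), a + d + d + f(a) + f(a))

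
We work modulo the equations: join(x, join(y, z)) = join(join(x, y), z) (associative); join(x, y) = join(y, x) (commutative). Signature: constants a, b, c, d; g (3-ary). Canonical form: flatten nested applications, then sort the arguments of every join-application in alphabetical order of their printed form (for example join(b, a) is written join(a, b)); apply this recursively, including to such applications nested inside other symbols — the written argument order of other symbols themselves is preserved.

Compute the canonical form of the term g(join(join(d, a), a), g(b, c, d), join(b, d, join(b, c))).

Answer: g(join(a, a, d), g(b, c, d), join(b, b, c, d))

Derivation:
Descend into:  join(b, d, join(b, c))
Un-nest:  join(b, d, b, c)
Sort:  join(b, b, c, d)
Reassemble:  g(join(a, a, d), g(b, c, d), join(b, b, c, d))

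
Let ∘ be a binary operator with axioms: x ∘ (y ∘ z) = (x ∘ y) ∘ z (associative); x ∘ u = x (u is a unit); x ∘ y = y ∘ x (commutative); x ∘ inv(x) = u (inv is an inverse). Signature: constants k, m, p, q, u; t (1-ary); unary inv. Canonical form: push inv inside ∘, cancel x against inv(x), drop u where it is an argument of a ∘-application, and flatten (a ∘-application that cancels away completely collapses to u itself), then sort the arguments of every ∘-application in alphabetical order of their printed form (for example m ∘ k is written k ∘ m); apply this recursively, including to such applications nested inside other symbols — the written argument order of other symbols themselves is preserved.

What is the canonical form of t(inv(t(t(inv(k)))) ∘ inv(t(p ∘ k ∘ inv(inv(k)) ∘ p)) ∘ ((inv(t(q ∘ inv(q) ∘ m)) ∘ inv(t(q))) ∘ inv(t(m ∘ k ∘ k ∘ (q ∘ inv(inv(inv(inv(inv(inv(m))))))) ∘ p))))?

Descend into:  inv(t(t(inv(k)))) ∘ inv(t(p ∘ k ∘ inv(inv(k)) ∘ p)) ∘ ((inv(t(q ∘ inv(q) ∘ m)) ∘ inv(t(q))) ∘ inv(t(m ∘ k ∘ k ∘ (q ∘ inv(inv(inv(inv(inv(inv(m))))))) ∘ p)))
Push inv inside:  distribute inv over ∘ and collapse double inv
Collect terms:  inv(t(t(inv(k)))) ∘ inv(t(k ∘ k ∘ p ∘ p)) ∘ inv(t(m)) ∘ inv(t(q)) ∘ inv(t(k ∘ k ∘ m ∘ m ∘ p ∘ q))
Order the arguments:  inv(t(k ∘ k ∘ m ∘ m ∘ p ∘ q)) ∘ inv(t(k ∘ k ∘ p ∘ p)) ∘ inv(t(m)) ∘ inv(t(q)) ∘ inv(t(t(inv(k))))
Put back:  t(inv(t(k ∘ k ∘ m ∘ m ∘ p ∘ q)) ∘ inv(t(k ∘ k ∘ p ∘ p)) ∘ inv(t(m)) ∘ inv(t(q)) ∘ inv(t(t(inv(k)))))

Answer: t(inv(t(k ∘ k ∘ m ∘ m ∘ p ∘ q)) ∘ inv(t(k ∘ k ∘ p ∘ p)) ∘ inv(t(m)) ∘ inv(t(q)) ∘ inv(t(t(inv(k)))))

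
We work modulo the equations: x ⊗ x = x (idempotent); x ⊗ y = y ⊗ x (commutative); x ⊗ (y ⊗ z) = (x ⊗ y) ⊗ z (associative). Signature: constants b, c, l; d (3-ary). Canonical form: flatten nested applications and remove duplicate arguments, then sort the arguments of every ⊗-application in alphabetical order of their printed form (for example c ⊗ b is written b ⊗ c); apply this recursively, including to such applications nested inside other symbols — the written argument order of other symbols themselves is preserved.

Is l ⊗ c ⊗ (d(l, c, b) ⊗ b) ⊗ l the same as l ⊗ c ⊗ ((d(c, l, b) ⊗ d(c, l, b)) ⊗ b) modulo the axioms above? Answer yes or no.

Answer: no — b ⊗ c ⊗ d(l, c, b) ⊗ l vs b ⊗ c ⊗ d(c, l, b) ⊗ l

Derivation:
Left:  l ⊗ c ⊗ (d(l, c, b) ⊗ b) ⊗ l
  Un-nest:  l ⊗ c ⊗ d(l, c, b) ⊗ b ⊗ l
  Drop duplicates:  drop duplicate l
  Sort arguments:  b ⊗ c ⊗ d(l, c, b) ⊗ l
Right:  l ⊗ c ⊗ ((d(c, l, b) ⊗ d(c, l, b)) ⊗ b)
  Merge nested applications:  l ⊗ c ⊗ d(c, l, b) ⊗ d(c, l, b) ⊗ b
  Drop duplicates:  drop duplicate d(c, l, b)
  Sort:  b ⊗ c ⊗ d(c, l, b) ⊗ l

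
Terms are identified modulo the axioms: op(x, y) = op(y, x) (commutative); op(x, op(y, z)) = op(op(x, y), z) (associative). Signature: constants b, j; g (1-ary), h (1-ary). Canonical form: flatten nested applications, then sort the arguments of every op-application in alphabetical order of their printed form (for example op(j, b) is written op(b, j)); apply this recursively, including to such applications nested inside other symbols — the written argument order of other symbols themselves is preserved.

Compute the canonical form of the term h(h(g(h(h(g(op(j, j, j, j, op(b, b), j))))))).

Answer: h(h(g(h(h(g(op(b, b, j, j, j, j, j)))))))

Derivation:
Work inside:  op(j, j, j, j, op(b, b), j)
Un-nest:  op(j, j, j, j, b, b, j)
Sort arguments:  op(b, b, j, j, j, j, j)
Reassemble:  h(h(g(h(h(g(op(b, b, j, j, j, j, j)))))))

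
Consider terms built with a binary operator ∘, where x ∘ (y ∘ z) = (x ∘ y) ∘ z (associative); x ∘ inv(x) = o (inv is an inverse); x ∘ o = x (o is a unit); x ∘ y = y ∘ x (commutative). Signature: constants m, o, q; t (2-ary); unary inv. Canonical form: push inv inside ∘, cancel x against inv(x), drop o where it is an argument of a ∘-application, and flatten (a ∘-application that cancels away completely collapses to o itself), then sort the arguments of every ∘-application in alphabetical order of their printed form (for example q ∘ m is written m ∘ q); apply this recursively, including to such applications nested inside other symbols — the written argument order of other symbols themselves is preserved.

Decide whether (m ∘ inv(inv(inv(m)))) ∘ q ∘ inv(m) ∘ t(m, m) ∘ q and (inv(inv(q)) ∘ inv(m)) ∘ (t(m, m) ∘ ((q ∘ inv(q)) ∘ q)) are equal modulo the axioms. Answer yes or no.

Left:  (m ∘ inv(inv(inv(m)))) ∘ q ∘ inv(m) ∘ t(m, m) ∘ q
  Push inv inside:  distribute inv over ∘ and collapse double inv
  Collect terms:  inv(m) ∘ q ∘ q ∘ t(m, m)
Right:  (inv(inv(q)) ∘ inv(m)) ∘ (t(m, m) ∘ ((q ∘ inv(q)) ∘ q))
  Push inv inside:  distribute inv over ∘ and collapse double inv
  Combine occurrences:  q ∘ q ∘ inv(m) ∘ t(m, m)
  Order the arguments:  inv(m) ∘ q ∘ q ∘ t(m, m)

Answer: yes — both canonical forms are inv(m) ∘ q ∘ q ∘ t(m, m)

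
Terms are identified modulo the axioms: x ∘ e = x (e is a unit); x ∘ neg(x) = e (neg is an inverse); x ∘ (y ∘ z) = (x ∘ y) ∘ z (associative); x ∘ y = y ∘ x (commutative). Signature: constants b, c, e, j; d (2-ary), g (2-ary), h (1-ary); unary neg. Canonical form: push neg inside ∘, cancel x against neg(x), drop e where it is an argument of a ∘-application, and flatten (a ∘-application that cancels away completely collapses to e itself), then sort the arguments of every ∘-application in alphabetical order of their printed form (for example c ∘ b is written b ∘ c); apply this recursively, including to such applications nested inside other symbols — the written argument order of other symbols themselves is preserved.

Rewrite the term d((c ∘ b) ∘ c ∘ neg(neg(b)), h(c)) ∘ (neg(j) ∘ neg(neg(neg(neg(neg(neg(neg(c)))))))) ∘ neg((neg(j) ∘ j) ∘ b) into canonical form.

Answer: d(b ∘ b ∘ c ∘ c, h(c)) ∘ neg(b) ∘ neg(c) ∘ neg(j)

Derivation:
Push neg inside:  distribute neg over ∘ and collapse double neg
Combine occurrences:  d(b ∘ b ∘ c ∘ c, h(c)) ∘ neg(j) ∘ neg(c) ∘ neg(b)
Sort arguments:  d(b ∘ b ∘ c ∘ c, h(c)) ∘ neg(b) ∘ neg(c) ∘ neg(j)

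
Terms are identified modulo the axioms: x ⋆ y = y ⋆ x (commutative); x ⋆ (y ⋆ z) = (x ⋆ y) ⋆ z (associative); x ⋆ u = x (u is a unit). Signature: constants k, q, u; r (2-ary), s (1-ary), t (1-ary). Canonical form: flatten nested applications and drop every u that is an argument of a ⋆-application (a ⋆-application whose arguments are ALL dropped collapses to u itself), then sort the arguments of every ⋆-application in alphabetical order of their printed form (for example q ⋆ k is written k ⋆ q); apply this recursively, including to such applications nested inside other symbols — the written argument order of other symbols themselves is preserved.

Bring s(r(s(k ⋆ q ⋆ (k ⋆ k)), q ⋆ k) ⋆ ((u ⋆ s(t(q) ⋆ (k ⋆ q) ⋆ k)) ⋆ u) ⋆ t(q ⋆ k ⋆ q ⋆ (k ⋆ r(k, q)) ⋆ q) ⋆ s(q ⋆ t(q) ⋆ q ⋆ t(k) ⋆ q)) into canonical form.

Descend into:  r(s(k ⋆ q ⋆ (k ⋆ k)), q ⋆ k) ⋆ ((u ⋆ s(t(q) ⋆ (k ⋆ q) ⋆ k)) ⋆ u) ⋆ t(q ⋆ k ⋆ q ⋆ (k ⋆ r(k, q)) ⋆ q) ⋆ s(q ⋆ t(q) ⋆ q ⋆ t(k) ⋆ q)
Merge nested applications:  r(s(k ⋆ q ⋆ (k ⋆ k)), q ⋆ k) ⋆ u ⋆ s(t(q) ⋆ (k ⋆ q) ⋆ k) ⋆ u ⋆ t(q ⋆ k ⋆ q ⋆ (k ⋆ r(k, q)) ⋆ q) ⋆ s(q ⋆ t(q) ⋆ q ⋆ t(k) ⋆ q)
Canonicalize subterm:  r(s(k ⋆ q ⋆ (k ⋆ k)), q ⋆ k)  →  r(s(k ⋆ k ⋆ k ⋆ q), k ⋆ q)
Canonicalize subterm:  s(t(q) ⋆ (k ⋆ q) ⋆ k)  →  s(k ⋆ k ⋆ q ⋆ t(q))
Simplify inside:  t(q ⋆ k ⋆ q ⋆ (k ⋆ r(k, q)) ⋆ q)  →  t(k ⋆ k ⋆ q ⋆ q ⋆ q ⋆ r(k, q))
Units out:  drop u (×2)
Order the arguments:  r(s(k ⋆ k ⋆ k ⋆ q), k ⋆ q) ⋆ s(k ⋆ k ⋆ q ⋆ t(q)) ⋆ s(q ⋆ q ⋆ q ⋆ t(k) ⋆ t(q)) ⋆ t(k ⋆ k ⋆ q ⋆ q ⋆ q ⋆ r(k, q))
Rebuild:  s(r(s(k ⋆ k ⋆ k ⋆ q), k ⋆ q) ⋆ s(k ⋆ k ⋆ q ⋆ t(q)) ⋆ s(q ⋆ q ⋆ q ⋆ t(k) ⋆ t(q)) ⋆ t(k ⋆ k ⋆ q ⋆ q ⋆ q ⋆ r(k, q)))

Answer: s(r(s(k ⋆ k ⋆ k ⋆ q), k ⋆ q) ⋆ s(k ⋆ k ⋆ q ⋆ t(q)) ⋆ s(q ⋆ q ⋆ q ⋆ t(k) ⋆ t(q)) ⋆ t(k ⋆ k ⋆ q ⋆ q ⋆ q ⋆ r(k, q)))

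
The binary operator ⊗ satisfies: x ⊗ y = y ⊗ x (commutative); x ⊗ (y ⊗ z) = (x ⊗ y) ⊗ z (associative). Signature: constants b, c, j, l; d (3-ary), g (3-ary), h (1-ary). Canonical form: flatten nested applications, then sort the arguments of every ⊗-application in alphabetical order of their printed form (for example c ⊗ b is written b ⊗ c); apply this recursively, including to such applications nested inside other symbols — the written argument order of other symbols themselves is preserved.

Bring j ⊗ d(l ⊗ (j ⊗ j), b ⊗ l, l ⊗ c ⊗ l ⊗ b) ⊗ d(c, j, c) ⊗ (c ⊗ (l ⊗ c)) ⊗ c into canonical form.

Answer: c ⊗ c ⊗ c ⊗ d(c, j, c) ⊗ d(j ⊗ j ⊗ l, b ⊗ l, b ⊗ c ⊗ l ⊗ l) ⊗ j ⊗ l

Derivation:
Un-nest:  j ⊗ d(l ⊗ (j ⊗ j), b ⊗ l, l ⊗ c ⊗ l ⊗ b) ⊗ d(c, j, c) ⊗ c ⊗ l ⊗ c ⊗ c
Canonicalize subterm:  d(l ⊗ (j ⊗ j), b ⊗ l, l ⊗ c ⊗ l ⊗ b)  →  d(j ⊗ j ⊗ l, b ⊗ l, b ⊗ c ⊗ l ⊗ l)
Sort:  c ⊗ c ⊗ c ⊗ d(c, j, c) ⊗ d(j ⊗ j ⊗ l, b ⊗ l, b ⊗ c ⊗ l ⊗ l) ⊗ j ⊗ l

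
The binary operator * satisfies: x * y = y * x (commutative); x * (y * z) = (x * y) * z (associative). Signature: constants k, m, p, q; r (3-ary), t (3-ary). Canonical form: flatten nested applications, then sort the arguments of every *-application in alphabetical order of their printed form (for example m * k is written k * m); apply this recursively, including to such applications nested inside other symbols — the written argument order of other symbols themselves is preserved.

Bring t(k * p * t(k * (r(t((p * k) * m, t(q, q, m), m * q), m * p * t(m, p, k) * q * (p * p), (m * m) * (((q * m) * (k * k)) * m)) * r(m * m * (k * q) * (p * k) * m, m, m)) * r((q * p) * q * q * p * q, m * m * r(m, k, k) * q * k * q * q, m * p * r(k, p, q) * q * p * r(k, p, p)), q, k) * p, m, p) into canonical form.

Answer: t(k * p * p * t(k * r(k * k * m * m * m * p * q, m, m) * r(p * p * q * q * q * q, k * m * m * q * q * q * r(m, k, k), m * p * p * q * r(k, p, p) * r(k, p, q)) * r(t(k * m * p, t(q, q, m), m * q), m * p * p * p * q * t(m, p, k), k * k * m * m * m * m * q), q, k), m, p)

Derivation:
Descend into:  k * p * t(k * (r(t((p * k) * m, t(q, q, m), m * q), m * p * t(m, p, k) * q * (p * p), (m * m) * (((q * m) * (k * k)) * m)) * r(m * m * (k * q) * (p * k) * m, m, m)) * r((q * p) * q * q * p * q, m * m * r(m, k, k) * q * k * q * q, m * p * r(k, p, q) * q * p * r(k, p, p)), q, k) * p
Canonicalize subterm:  t(k * (r(t((p * k) * m, t(q, q, m), m * q), m * p * t(m, p, k) * q * (p * p), (m * m) * (((q * m) * (k * k)) * m)) * r(m * m * (k * q) * (p * k) * m, m, m)) * r((q * p) * q * q * p * q, m * m * r(m, k, k) * q * k * q * q, m * p * r(k, p, q) * q * p * r(k, p, p)), q, k)  →  t(k * r(k * k * m * m * m * p * q, m, m) * r(p * p * q * q * q * q, k * m * m * q * q * q * r(m, k, k), m * p * p * q * r(k, p, p) * r(k, p, q)) * r(t(k * m * p, t(q, q, m), m * q), m * p * p * p * q * t(m, p, k), k * k * m * m * m * m * q), q, k)
Order the arguments:  k * p * p * t(k * r(k * k * m * m * m * p * q, m, m) * r(p * p * q * q * q * q, k * m * m * q * q * q * r(m, k, k), m * p * p * q * r(k, p, p) * r(k, p, q)) * r(t(k * m * p, t(q, q, m), m * q), m * p * p * p * q * t(m, p, k), k * k * m * m * m * m * q), q, k)
Rebuild:  t(k * p * p * t(k * r(k * k * m * m * m * p * q, m, m) * r(p * p * q * q * q * q, k * m * m * q * q * q * r(m, k, k), m * p * p * q * r(k, p, p) * r(k, p, q)) * r(t(k * m * p, t(q, q, m), m * q), m * p * p * p * q * t(m, p, k), k * k * m * m * m * m * q), q, k), m, p)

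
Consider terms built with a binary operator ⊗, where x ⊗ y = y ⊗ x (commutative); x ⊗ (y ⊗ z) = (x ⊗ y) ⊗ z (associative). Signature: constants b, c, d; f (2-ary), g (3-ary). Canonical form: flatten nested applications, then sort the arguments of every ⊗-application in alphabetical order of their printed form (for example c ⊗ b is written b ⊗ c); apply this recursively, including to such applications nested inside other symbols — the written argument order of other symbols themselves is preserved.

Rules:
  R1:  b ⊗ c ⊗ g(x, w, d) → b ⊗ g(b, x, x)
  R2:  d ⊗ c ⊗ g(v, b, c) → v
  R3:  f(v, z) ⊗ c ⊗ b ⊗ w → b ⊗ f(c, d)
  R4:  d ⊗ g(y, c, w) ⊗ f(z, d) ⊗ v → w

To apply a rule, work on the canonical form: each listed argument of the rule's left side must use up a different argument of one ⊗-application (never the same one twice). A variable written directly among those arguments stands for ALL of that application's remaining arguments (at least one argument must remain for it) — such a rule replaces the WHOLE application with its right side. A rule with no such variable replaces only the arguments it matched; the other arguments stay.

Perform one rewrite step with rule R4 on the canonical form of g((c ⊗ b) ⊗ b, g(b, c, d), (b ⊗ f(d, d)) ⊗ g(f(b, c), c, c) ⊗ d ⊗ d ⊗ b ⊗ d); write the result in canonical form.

Canonical form:  g(b ⊗ b ⊗ c, g(b, c, d), b ⊗ b ⊗ d ⊗ d ⊗ d ⊗ f(d, d) ⊗ g(f(b, c), c, c))
Match R4:  consume d, f(d, d), g(f(b, c), c, c);  v := b ⊗ b ⊗ d ⊗ d, w := c, y := f(b, c), z := d
The extension variable absorbs all remaining arguments, so the whole application is rewritten.
Giving:  g(b ⊗ b ⊗ c, g(b, c, d), c)

Answer: g(b ⊗ b ⊗ c, g(b, c, d), c)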